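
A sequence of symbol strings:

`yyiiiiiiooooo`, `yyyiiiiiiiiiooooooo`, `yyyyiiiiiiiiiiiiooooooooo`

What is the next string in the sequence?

Term n consists of n y's, followed by 3n i's, followed by 2n+1 o's, where the shown terms are n = 2, 3, 4.
For the next term, n = 5, so the run lengths are 5, 15, 11.

yyyyyiiiiiiiiiiiiiiiooooooooooo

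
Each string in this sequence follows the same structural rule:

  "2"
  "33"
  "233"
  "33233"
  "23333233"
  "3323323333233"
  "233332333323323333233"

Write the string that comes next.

This is a Fibonacci-style word recurrence s(k) = s(k−2)·s(k−1): e.g. 2·33 = 233.
So term 8 is 3323323333233·233332333323323333233.

3323323333233233332333323323333233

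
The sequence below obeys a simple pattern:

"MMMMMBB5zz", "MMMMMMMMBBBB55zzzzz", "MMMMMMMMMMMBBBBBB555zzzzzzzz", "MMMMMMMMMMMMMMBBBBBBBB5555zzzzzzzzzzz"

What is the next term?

Reading off run lengths: M runs 5, 8, 11, 14; B runs 2, 4, 6, 8; 5 runs 1, 2, 3, 4; z runs 2, 5, 8, 11 — each is linear in n (n = 1, 2, …).
For the next term, n = 5, so the run lengths are 17, 10, 5, 14.

MMMMMMMMMMMMMMMMMBBBBBBBBBB55555zzzzzzzzzzzzzz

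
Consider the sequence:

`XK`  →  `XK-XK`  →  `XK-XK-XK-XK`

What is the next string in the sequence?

s(k+1) = s(k)·-·s(k) — each term doubles the last with '-' between the halves.
Doubling XK-XK-XK-XK with '-' between the halves:

XK-XK-XK-XK-XK-XK-XK-XK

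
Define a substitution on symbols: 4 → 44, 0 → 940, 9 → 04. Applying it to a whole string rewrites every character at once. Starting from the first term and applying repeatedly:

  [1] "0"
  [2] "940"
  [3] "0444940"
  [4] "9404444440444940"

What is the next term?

Applying the rule to each of the 16 symbols of 9404444440444940 gives the pieces 04 44 940 44 44 44 44 44 44 940 44 44 44 04 44 940, which concatenate to the answer.

04449404444444444449404444440444940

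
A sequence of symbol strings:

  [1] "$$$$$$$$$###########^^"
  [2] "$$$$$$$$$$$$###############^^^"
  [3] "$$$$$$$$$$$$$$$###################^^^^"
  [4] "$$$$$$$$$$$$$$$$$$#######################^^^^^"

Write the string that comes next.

Reading off run lengths: $ runs 9, 12, 15, 18; # runs 11, 15, 19, 23; ^ runs 2, 3, 4, 5 — each is linear in n, where the shown terms are n = 2, 3, 4, 5.
At n = 6 the blocks have lengths 21, 27, 6.

$$$$$$$$$$$$$$$$$$$$$###########################^^^^^^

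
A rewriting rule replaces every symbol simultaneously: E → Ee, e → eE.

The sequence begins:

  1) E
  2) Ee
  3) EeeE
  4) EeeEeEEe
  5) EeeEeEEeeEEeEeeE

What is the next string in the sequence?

φ(EeeEeEEeeEEeEeeE) expands symbol-by-symbol to Ee eE eE Ee eE Ee Ee eE eE Ee Ee eE Ee eE eE Ee; joining the 16 pieces gives the next term.

EeeEeEEeeEEeEeeEeEEeEeeEEeeEeEEe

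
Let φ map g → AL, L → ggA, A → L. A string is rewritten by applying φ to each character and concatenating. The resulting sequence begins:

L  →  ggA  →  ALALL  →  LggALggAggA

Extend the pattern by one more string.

Expanding LggALggAggA: L→ggA, g→AL, g→AL, A→L, L→ggA, g→AL, g→AL, A→L, g→AL, g→AL, A→L. Concatenated: ggA AL AL L ggA AL AL L AL AL L.

ggAALALLggAALALLALALL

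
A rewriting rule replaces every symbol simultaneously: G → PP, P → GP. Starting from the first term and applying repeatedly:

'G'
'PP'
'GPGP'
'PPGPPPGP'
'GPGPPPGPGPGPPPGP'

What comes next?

Applying the rule to each of the 16 symbols of GPGPPPGPGPGPPPGP gives the pieces PP GP PP GP GP GP PP GP PP GP PP GP GP GP PP GP, which concatenate to the answer.

PPGPPPGPGPGPPPGPPPGPPPGPGPGPPPGP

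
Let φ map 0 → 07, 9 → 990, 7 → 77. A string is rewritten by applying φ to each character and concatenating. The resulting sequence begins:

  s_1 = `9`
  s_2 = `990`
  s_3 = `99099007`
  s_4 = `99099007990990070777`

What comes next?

990990079909900707779909900799099007077707777777

Replace each of the 20 characters of 99099007990990070777 in place — 990 990 07 990 990 07 07 77 990 990 07 990 990 07 07 77 07 77 77 77 — and concatenate.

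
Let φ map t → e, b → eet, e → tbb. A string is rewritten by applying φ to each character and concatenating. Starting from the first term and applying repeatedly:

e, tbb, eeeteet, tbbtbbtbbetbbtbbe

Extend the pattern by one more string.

Rewriting the 17 symbols of tbbtbbtbbetbbtbbe one by one yields e eet eet e eet eet e eet eet tbb e eet eet e eet eet tbb; concatenated:

eeeteeteeeteeteeeteettbbeeeteeteeeteettbb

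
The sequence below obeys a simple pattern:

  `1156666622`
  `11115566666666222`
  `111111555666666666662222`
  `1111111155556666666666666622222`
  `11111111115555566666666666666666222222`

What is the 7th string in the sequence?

Term n consists of 2n 1's, followed by n 5's, followed by 3n+2 6's, followed by n+1 2's (n = 1, 2, …).
Setting n = 7 gives 14, 7, 23, 8 characters in each block.

1111111111111155555556666666666666666666666622222222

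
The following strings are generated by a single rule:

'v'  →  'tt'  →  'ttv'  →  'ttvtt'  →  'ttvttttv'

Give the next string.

ttvttttvttvtt

This is a Fibonacci-style word recurrence s(k) = s(k−1)·s(k−2): e.g. tt·v = ttv.
Continuing: ttvttttv · ttvtt gives term 6.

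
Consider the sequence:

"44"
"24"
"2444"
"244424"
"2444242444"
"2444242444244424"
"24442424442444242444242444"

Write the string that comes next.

From term 3 onward, concatenate the last term with the second-to-last: 24·44 = 2444, 2444·24 = 244424, …
The next term joins 24442424442444242444242444 and 2444242444244424.

244424244424442424442424442444242444244424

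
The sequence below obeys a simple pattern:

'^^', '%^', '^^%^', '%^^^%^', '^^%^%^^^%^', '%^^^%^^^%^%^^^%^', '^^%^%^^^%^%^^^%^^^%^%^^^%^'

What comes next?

%^^^%^^^%^%^^^%^^^%^%^^^%^%^^^%^^^%^%^^^%^

From term 3 onward, concatenate the second-to-last term with the last: ^^·%^ = ^^%^, %^·^^%^ = %^^^%^, …
The next term joins %^^^%^^^%^%^^^%^ and ^^%^%^^^%^%^^^%^^^%^%^^^%^.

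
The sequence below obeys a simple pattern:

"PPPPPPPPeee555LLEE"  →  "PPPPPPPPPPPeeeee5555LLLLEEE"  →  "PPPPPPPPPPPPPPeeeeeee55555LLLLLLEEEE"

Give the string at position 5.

Each string has the form P^{3n+2} e^{2n-1} 5^{n+1} L^{2n-2} E^{n}, where the shown terms are n = 2, 3, 4.
Setting n = 6 gives 20, 11, 7, 10, 6 characters in each block.

PPPPPPPPPPPPPPPPPPPPeeeeeeeeeee5555555LLLLLLLLLLEEEEEE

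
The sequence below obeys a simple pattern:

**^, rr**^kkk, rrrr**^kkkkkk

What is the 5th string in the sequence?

rrrrrrrr**^kkkkkkkkkkkk

Every step adds rr to the front and kkk to the end of the previous string.
From rrrr**^kkkkkk, 2 further steps: rrrr**^kkkkkk → rrrrrr**^kkkkkkkkk → (answer).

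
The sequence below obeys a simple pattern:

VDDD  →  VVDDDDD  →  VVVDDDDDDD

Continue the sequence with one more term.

VVVVDDDDDDDDD

Reading off run lengths: V runs 1, 2, 3; D runs 3, 5, 7 — each is linear in n (n = 1, 2, …).
At n = 4 the blocks have lengths 4, 9.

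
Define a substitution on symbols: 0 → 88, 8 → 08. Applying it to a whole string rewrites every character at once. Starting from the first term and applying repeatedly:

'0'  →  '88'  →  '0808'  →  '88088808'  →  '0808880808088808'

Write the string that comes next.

Applying the rule to each of the 16 symbols of 0808880808088808 gives the pieces 88 08 88 08 08 08 88 08 88 08 88 08 08 08 88 08, which concatenate to the answer.

88088808080888088808880808088808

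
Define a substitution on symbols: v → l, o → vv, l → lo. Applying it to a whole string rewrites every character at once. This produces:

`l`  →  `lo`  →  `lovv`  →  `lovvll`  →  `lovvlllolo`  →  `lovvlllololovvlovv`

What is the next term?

Replace each of the 18 characters of lovvlllololovvlovv in place — lo vv l l lo lo lo vv lo vv lo vv l l lo vv l l — and concatenate.

lovvlllololovvlovvlovvlllovvll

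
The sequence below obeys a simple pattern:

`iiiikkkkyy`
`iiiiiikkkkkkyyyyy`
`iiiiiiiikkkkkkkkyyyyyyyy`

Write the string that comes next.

Each string has the form i^{2n+2} k^{2n+2} y^{3n-1} (n = 1, 2, …).
At n = 4 the blocks have lengths 10, 10, 11.

iiiiiiiiiikkkkkkkkkkyyyyyyyyyyy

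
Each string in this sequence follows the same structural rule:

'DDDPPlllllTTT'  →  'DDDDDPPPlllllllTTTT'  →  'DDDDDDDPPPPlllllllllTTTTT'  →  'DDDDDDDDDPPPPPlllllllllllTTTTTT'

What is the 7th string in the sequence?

DDDDDDDDDDDDDDDPPPPPPPPlllllllllllllllllTTTTTTTTT

Reading off run lengths: D runs 3, 5, 7, 9; P runs 2, 3, 4, 5; l runs 5, 7, 9, 11; T runs 3, 4, 5, 6 — each is linear in n, where the shown terms are n = 2, 3, 4, 5.
Setting n = 8 gives 15, 8, 17, 9 characters in each block.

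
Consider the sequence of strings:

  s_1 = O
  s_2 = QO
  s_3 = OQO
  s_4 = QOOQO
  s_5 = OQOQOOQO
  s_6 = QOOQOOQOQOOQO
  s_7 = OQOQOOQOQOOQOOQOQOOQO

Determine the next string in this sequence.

QOOQOOQOQOOQOOQOQOOQOQOOQOOQOQOOQO

From term 3 onward, concatenate the second-to-last term with the last: O·QO = OQO, QO·OQO = QOOQO, …
Continuing: QOOQOOQOQOOQO · OQOQOOQOQOOQOOQOQOOQO gives term 8.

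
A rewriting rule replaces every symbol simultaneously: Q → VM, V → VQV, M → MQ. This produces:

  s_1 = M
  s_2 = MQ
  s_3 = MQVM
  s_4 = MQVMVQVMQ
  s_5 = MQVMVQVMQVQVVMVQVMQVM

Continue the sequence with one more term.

MQVMVQVMQVQVVMVQVMQVMVQVVMVQVVQVMQVQVVMVQVMQVMVQVMQ

Replace each of the 21 characters of MQVMVQVMQVQVVMVQVMQVM in place — MQ VM VQV MQ VQV VM VQV MQ VM VQV VM VQV VQV MQ VQV VM VQV MQ VM VQV MQ — and concatenate.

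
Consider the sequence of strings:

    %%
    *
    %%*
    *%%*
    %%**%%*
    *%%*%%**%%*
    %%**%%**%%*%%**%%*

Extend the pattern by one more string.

Each term (from the third on) is the two preceding terms concatenated in order: term 3 = %%·* = %%*.
So term 8 is *%%*%%**%%*·%%**%%**%%*%%**%%*.

*%%*%%**%%*%%**%%**%%*%%**%%*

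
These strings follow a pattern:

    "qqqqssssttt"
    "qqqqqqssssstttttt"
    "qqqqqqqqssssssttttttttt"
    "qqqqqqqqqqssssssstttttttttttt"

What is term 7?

Term n consists of 2n+2 q's, followed by n+3 s's, followed by 3n t's (n = 1, 2, …).
At n = 7 the blocks have lengths 16, 10, 21.

qqqqqqqqqqqqqqqqssssssssssttttttttttttttttttttt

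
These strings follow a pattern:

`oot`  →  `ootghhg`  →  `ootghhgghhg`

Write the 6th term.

The strings grow by a fixed suffix ghhg each time.
From ootghhgghhg, 3 further steps: ootghhgghhg → ootghhgghhgghhg → ootghhgghhgghhgghhg → (answer).

ootghhgghhgghhgghhgghhg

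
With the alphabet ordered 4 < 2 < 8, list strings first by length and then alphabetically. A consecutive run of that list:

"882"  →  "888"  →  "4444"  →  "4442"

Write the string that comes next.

4448

Treat 4442 as a base-3 numeral over the given alphabet and add one, carrying through any trailing 8's.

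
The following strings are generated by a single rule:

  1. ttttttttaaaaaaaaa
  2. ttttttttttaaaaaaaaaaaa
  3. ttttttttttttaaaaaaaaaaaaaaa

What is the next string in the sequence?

Term n consists of 2n+2 t's, followed by 3n a's, where the shown terms are n = 3, 4, 5.
For the next term, n = 6, so the run lengths are 14, 18.

ttttttttttttttaaaaaaaaaaaaaaaaaa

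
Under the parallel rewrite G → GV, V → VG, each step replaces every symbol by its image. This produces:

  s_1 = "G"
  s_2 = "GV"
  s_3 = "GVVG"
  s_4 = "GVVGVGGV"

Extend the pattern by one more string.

GVVGVGGVVGGVGVVG

Rewriting each symbol of GVVGVGGV: G→GV, V→VG, V→VG, G→GV, V→VG, G→GV, G→GV, V→VG, which concatenates to GV VG VG GV VG GV GV VG.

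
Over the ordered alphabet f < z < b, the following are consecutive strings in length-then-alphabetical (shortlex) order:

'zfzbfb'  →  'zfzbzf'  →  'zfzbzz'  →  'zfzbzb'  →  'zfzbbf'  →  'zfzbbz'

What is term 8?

Continuing the enumeration 2 steps past zfzbbz: zfzbbz → zfzbbb → (answer).

zfbfff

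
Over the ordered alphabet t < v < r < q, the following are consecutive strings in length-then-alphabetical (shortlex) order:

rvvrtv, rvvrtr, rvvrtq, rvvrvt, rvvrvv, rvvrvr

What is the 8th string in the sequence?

Continuing the enumeration 2 steps past rvvrvr: rvvrvr → rvvrvq → (answer).

rvvrrt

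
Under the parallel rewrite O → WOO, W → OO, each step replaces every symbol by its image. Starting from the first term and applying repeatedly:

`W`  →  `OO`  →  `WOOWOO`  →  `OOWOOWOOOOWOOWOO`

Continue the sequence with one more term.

Replace each of the 16 characters of OOWOOWOOOOWOOWOO in place — WOO WOO OO WOO WOO OO WOO WOO WOO WOO OO WOO WOO OO WOO WOO — and concatenate.

WOOWOOOOWOOWOOOOWOOWOOWOOWOOOOWOOWOOOOWOOWOO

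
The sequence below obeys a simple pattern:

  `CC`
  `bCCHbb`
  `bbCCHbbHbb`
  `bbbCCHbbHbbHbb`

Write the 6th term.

Every step adds b to the front and Hbb to the end of the previous string.
From bbbCCHbbHbbHbb, 2 further steps: bbbCCHbbHbbHbb → bbbbCCHbbHbbHbbHbb → (answer).

bbbbbCCHbbHbbHbbHbbHbb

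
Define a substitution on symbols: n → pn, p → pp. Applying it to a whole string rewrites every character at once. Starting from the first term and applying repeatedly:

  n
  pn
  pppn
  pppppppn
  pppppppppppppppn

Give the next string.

pppppppppppppppppppppppppppppppn

φ(pppppppppppppppn) expands symbol-by-symbol to pp pp pp pp pp pp pp pp pp pp pp pp pp pp pp pn; joining the 16 pieces gives the next term.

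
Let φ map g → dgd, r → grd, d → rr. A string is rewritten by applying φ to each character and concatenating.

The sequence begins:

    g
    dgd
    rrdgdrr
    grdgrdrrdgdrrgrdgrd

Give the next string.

Applying the rule to each of the 19 symbols of grdgrdrrdgdrrgrdgrd gives the pieces dgd grd rr dgd grd rr grd grd rr dgd rr grd grd dgd grd rr dgd grd rr, which concatenate to the answer.

dgdgrdrrdgdgrdrrgrdgrdrrdgdrrgrdgrddgdgrdrrdgdgrdrr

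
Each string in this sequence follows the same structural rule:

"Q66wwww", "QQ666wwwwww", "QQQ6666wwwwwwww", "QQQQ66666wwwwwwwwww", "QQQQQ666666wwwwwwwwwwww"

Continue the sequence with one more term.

The n-th term is n-1 Q's then n 6's then 2n w's, where the shown terms are n = 2, 3, 4, 5, 6.
At n = 7 the blocks have lengths 6, 7, 14.

QQQQQQ6666666wwwwwwwwwwwwww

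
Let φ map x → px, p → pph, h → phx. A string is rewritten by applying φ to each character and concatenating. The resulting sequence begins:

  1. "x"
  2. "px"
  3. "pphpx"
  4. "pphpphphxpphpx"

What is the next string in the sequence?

Applying the rule to each of the 14 symbols of pphpphphxpphpx gives the pieces pph pph phx pph pph phx pph phx px pph pph phx pph px, which concatenate to the answer.

pphpphphxpphpphphxpphphxpxpphpphphxpphpx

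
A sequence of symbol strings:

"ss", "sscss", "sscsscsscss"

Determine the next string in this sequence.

s(k+1) = s(k)·c·s(k) — each term doubles the last with 'c' between the halves.
Doubling sscsscsscss with 'c' between the halves:

sscsscsscsscsscsscsscss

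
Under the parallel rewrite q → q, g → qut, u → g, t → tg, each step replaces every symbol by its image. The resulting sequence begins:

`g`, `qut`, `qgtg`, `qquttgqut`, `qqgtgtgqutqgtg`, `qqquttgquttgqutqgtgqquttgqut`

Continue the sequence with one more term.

qqqgtgtgqutqgtgtgqutqgtgqquttgqutqqgtgtgqutqgtg

φ(qqquttgquttgqutqgtgqquttgqut) expands symbol-by-symbol to q q q g tg tg qut q g tg tg qut q g tg q qut tg qut q q g tg tg qut q g tg; joining the 28 pieces gives the next term.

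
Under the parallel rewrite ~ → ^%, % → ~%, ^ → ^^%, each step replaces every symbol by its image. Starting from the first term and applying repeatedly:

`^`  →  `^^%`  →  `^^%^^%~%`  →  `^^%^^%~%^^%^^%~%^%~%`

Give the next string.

φ(^^%^^%~%^^%^^%~%^%~%) expands symbol-by-symbol to ^^% ^^% ~% ^^% ^^% ~% ^% ~% ^^% ^^% ~% ^^% ^^% ~% ^% ~% ^^% ~% ^% ~%; joining the 20 pieces gives the next term.

^^%^^%~%^^%^^%~%^%~%^^%^^%~%^^%^^%~%^%~%^^%~%^%~%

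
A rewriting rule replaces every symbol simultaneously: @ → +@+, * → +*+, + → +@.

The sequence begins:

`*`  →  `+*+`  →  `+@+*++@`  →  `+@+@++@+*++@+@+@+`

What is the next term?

Rewriting the 17 symbols of +@+@++@+*++@+@+@+ one by one yields +@ +@+ +@ +@+ +@ +@ +@+ +@ +*+ +@ +@ +@+ +@ +@+ +@ +@+ +@; concatenated:

+@+@++@+@++@+@+@++@+*++@+@+@++@+@++@+@++@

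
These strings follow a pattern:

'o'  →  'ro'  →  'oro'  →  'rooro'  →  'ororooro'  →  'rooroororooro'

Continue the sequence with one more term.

This is a Fibonacci-style word recurrence s(k) = s(k−2)·s(k−1): e.g. o·ro = oro.
The next term joins ororooro and rooroororooro.

ororoororooroororooro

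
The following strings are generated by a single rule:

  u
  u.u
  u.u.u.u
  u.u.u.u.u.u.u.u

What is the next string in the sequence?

s(k+1) = s(k)·.·s(k) — each term doubles the last with '.' between the halves.
Doubling u.u.u.u.u.u.u.u with '.' between the halves:

u.u.u.u.u.u.u.u.u.u.u.u.u.u.u.u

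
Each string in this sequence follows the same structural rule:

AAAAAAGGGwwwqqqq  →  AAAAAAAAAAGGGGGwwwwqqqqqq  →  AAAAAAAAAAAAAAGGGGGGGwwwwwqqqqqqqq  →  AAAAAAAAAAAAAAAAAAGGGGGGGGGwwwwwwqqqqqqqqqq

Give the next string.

AAAAAAAAAAAAAAAAAAAAAAGGGGGGGGGGGwwwwwwwqqqqqqqqqqqq

Reading off run lengths: A runs 6, 10, 14, 18; G runs 3, 5, 7, 9; w runs 3, 4, 5, 6; q runs 4, 6, 8, 10 — each is linear in n, where the shown terms are n = 2, 3, 4, 5.
At n = 6 the blocks have lengths 22, 11, 7, 12.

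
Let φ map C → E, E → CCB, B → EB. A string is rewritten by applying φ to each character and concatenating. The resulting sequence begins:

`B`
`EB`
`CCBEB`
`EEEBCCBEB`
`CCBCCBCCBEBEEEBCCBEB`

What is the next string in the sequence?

EEEBEEEBEEEBCCBEBCCBCCBCCBEBEEEBCCBEB

Replace each of the 20 characters of CCBCCBCCBEBEEEBCCBEB in place — E E EB E E EB E E EB CCB EB CCB CCB CCB EB E E EB CCB EB — and concatenate.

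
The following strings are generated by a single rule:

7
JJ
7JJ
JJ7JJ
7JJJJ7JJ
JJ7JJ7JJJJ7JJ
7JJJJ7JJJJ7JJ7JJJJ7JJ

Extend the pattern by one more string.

JJ7JJ7JJJJ7JJ7JJJJ7JJJJ7JJ7JJJJ7JJ

From term 3 onward, concatenate the second-to-last term with the last: 7·JJ = 7JJ, JJ·7JJ = JJ7JJ, …
The next term joins JJ7JJ7JJJJ7JJ and 7JJJJ7JJJJ7JJ7JJJJ7JJ.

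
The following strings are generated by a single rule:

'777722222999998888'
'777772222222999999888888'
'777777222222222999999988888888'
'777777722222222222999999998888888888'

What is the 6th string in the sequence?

The n-th term is n+2 7's then 2n+1 2's then n+3 9's then 2n 8's, where the shown terms are n = 2, 3, 4, 5.
Setting n = 7 gives 9, 15, 10, 14 characters in each block.

777777777222222222222222999999999988888888888888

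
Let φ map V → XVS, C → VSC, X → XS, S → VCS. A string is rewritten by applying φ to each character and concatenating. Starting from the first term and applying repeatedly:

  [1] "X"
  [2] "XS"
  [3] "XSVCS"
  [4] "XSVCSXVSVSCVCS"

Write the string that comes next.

XSVCSXVSVSCVCSXSXVSVCSXVSVCSVSCXVSVSCVCS

Replace each of the 14 characters of XSVCSXVSVSCVCS in place — XS VCS XVS VSC VCS XS XVS VCS XVS VCS VSC XVS VSC VCS — and concatenate.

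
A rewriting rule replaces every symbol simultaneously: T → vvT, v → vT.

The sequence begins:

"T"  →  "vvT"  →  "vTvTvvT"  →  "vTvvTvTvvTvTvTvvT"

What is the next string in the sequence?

Replace each of the 17 characters of vTvvTvTvvTvTvTvvT in place — vT vvT vT vT vvT vT vvT vT vT vvT vT vvT vT vvT vT vT vvT — and concatenate.

vTvvTvTvTvvTvTvvTvTvTvvTvTvvTvTvvTvTvTvvT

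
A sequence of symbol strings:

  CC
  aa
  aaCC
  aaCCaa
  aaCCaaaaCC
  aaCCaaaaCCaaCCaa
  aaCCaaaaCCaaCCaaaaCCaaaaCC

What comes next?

aaCCaaaaCCaaCCaaaaCCaaaaCCaaCCaaaaCCaaCCaa

This is a Fibonacci-style word recurrence s(k) = s(k−1)·s(k−2): e.g. aa·CC = aaCC.
Continuing: aaCCaaaaCCaaCCaaaaCCaaaaCC · aaCCaaaaCCaaCCaa gives term 8.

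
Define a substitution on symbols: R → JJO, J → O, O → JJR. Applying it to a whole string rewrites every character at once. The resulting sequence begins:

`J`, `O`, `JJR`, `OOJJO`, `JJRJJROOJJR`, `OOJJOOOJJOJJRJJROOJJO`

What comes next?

φ(OOJJOOOJJOJJRJJROOJJO) expands symbol-by-symbol to JJR JJR O O JJR JJR JJR O O JJR O O JJO O O JJO JJR JJR O O JJR; joining the 21 pieces gives the next term.

JJRJJROOJJRJJRJJROOJJROOJJOOOJJOJJRJJROOJJR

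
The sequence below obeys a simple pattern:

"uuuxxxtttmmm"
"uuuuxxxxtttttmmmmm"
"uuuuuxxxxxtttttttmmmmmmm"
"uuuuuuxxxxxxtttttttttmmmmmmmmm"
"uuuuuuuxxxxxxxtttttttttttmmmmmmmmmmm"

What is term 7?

The n-th term is n+2 u's then n+2 x's then 2n+1 t's then 2n+1 m's (n = 1, 2, …).
For term 7, n = 7, so the run lengths are 9, 9, 15, 15.

uuuuuuuuuxxxxxxxxxtttttttttttttttmmmmmmmmmmmmmmm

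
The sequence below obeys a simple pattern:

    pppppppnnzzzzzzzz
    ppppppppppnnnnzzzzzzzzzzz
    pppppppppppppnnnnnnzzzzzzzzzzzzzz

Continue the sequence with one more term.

Each string has the form p^{3n+1} n^{2n-2} z^{3n+2}, where the shown terms are n = 2, 3, 4.
For the next term, n = 5, so the run lengths are 16, 8, 17.

ppppppppppppppppnnnnnnnnzzzzzzzzzzzzzzzzz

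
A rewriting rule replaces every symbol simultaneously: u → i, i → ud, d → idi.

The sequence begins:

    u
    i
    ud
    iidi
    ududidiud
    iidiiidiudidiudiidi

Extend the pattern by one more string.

ududidiudududidiudiidiudidiudiidiududidiud

Applying the rule to each of the 19 symbols of iidiiidiudidiudiidi gives the pieces ud ud idi ud ud ud idi ud i idi ud idi ud i idi ud ud idi ud, which concatenate to the answer.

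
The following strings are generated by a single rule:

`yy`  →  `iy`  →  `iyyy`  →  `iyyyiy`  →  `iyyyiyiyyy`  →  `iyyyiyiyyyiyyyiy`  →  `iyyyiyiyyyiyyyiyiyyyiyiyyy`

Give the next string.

Each term (from the third on) is the previous term followed by the one before it: term 3 = iy·yy = iyyy.
The next term joins iyyyiyiyyyiyyyiyiyyyiyiyyy and iyyyiyiyyyiyyyiy.

iyyyiyiyyyiyyyiyiyyyiyiyyyiyyyiyiyyyiyyyiy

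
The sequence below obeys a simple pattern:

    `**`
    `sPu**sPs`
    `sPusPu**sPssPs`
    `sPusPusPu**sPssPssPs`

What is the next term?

Each term wraps the previous one in sPu on the left and sPs on the right.
So the next term is sPu·sPusPusPu**sPssPssPs·sPs.

sPusPusPusPu**sPssPssPssPs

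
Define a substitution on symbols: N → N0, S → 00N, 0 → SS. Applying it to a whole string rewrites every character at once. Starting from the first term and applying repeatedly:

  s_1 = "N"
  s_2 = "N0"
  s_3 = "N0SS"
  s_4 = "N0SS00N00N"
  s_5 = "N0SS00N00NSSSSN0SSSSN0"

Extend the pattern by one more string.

Replace each of the 22 characters of N0SS00N00NSSSSN0SSSSN0 in place — N0 SS 00N 00N SS SS N0 SS SS N0 00N 00N 00N 00N N0 SS 00N 00N 00N 00N N0 SS — and concatenate.

N0SS00N00NSSSSN0SSSSN000N00N00N00NN0SS00N00N00N00NN0SS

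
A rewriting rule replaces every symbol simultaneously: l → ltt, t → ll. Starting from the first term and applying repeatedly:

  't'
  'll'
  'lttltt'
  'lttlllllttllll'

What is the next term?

φ(lttlllllttllll) expands symbol-by-symbol to ltt ll ll ltt ltt ltt ltt ltt ll ll ltt ltt ltt ltt; joining the 14 pieces gives the next term.

lttlllllttlttlttlttlttlllllttlttlttltt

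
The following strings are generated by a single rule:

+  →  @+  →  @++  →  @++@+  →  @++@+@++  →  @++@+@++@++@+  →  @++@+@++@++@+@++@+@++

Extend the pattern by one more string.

From term 3 onward, concatenate the last term with the second-to-last: @+·+ = @++, @++·@+ = @++@+, …
The next term joins @++@+@++@++@+@++@+@++ and @++@+@++@++@+.

@++@+@++@++@+@++@+@++@++@+@++@++@+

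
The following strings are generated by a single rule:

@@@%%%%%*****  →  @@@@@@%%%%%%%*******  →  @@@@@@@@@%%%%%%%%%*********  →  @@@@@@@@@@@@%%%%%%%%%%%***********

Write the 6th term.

@@@@@@@@@@@@@@@@@@%%%%%%%%%%%%%%%***************

The n-th term is 3n @'s then 2n+3 %'s then 2n+3 *'s (n = 1, 2, …).
For term 6, n = 6, so the run lengths are 18, 15, 15.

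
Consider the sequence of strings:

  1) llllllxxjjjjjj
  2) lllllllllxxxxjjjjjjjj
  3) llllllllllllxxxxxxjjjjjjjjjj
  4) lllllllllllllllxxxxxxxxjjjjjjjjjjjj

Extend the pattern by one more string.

Reading off run lengths: l runs 6, 9, 12, 15; x runs 2, 4, 6, 8; j runs 6, 8, 10, 12 — each is linear in n, where the shown terms are n = 2, 3, 4, 5.
Setting n = 6 gives 18, 10, 14 characters in each block.

llllllllllllllllllxxxxxxxxxxjjjjjjjjjjjjjj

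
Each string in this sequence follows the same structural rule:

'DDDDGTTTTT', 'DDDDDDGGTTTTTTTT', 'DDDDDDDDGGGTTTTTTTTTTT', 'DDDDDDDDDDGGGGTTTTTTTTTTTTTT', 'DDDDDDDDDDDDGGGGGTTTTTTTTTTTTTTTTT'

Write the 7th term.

Each string has the form D^{2n} G^{n-1} T^{3n-1}, where the shown terms are n = 2, 3, 4, 5, 6.
Setting n = 8 gives 16, 7, 23 characters in each block.

DDDDDDDDDDDDDDDDGGGGGGGTTTTTTTTTTTTTTTTTTTTTTT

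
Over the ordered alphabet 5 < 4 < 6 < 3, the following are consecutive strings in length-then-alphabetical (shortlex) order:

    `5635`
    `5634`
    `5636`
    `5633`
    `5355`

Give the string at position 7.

5356

Continuing the enumeration 2 steps past 5355: 5355 → 5354 → (answer).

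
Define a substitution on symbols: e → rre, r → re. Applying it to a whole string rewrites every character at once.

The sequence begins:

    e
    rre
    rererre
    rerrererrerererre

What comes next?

Applying the rule to each of the 17 symbols of rerrererrerererre gives the pieces re rre re re rre re rre re re rre re rre re rre re re rre, which concatenate to the answer.

rerrerererrererrerererrererrererrerererre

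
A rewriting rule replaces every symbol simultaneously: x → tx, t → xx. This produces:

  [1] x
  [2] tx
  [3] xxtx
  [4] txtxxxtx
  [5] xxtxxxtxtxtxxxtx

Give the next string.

Replace each of the 16 characters of xxtxxxtxtxtxxxtx in place — tx tx xx tx tx tx xx tx xx tx xx tx tx tx xx tx — and concatenate.

txtxxxtxtxtxxxtxxxtxxxtxtxtxxxtx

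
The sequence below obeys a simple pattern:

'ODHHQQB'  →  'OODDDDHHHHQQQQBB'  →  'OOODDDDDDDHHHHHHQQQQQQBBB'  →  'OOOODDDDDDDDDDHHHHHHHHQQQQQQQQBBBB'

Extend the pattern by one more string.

OOOOODDDDDDDDDDDDDHHHHHHHHHHQQQQQQQQQQBBBBB

Each string has the form O^{n} D^{3n-2} H^{2n} Q^{2n} B^{n} (n = 1, 2, …).
Setting n = 5 gives 5, 13, 10, 10, 5 characters in each block.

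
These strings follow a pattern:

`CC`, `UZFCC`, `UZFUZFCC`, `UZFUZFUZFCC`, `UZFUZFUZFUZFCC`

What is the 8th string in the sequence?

UZFUZFUZFUZFUZFUZFUZFCC

The strings grow by a fixed prefix UZF each time.
From UZFUZFUZFUZFCC, 3 further steps: UZFUZFUZFUZFCC → UZFUZFUZFUZFUZFCC → UZFUZFUZFUZFUZFUZFCC → (answer).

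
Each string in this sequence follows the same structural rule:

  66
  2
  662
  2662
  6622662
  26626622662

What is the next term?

662266226626622662

Each term (from the third on) is the two preceding terms concatenated in order: term 3 = 66·2 = 662.
The next term joins 6622662 and 26626622662.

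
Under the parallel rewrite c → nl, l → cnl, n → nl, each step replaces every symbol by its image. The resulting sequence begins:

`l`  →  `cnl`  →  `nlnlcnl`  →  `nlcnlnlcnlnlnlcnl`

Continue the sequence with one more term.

Rewriting the 17 symbols of nlcnlnlcnlnlnlcnl one by one yields nl cnl nl nl cnl nl cnl nl nl cnl nl cnl nl cnl nl nl cnl; concatenated:

nlcnlnlnlcnlnlcnlnlnlcnlnlcnlnlcnlnlnlcnl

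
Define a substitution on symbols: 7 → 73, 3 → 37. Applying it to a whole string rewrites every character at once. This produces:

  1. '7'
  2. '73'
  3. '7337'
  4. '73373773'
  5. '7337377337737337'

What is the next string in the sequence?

Rewriting the 16 symbols of 7337377337737337 one by one yields 73 37 37 73 37 73 73 37 37 73 73 37 73 37 37 73; concatenated:

73373773377373373773733773373773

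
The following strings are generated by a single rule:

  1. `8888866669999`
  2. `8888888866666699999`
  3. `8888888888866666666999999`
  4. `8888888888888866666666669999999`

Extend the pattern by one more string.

The n-th term is 3n-1 8's then 2n 6's then n+2 9's, where the shown terms are n = 2, 3, 4, 5.
Setting n = 6 gives 17, 12, 8 characters in each block.

8888888888888888866666666666699999999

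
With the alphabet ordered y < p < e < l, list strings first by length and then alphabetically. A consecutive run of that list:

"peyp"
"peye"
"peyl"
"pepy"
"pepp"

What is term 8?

Continuing the enumeration 3 steps past pepp: pepp → pepe → pepl → (answer).

peey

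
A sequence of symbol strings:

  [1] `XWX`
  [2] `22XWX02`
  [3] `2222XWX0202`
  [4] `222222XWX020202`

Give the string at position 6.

2222222222XWX0202020202

s(k+1) = 22·s(k)·02, so each term gains 22 as a prefix and 02 as a suffix.
From 222222XWX020202, 2 further steps: 222222XWX020202 → 22222222XWX02020202 → (answer).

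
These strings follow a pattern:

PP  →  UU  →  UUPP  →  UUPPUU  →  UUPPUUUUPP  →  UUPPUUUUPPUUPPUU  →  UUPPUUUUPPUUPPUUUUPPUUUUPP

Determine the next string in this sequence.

This is a Fibonacci-style word recurrence s(k) = s(k−1)·s(k−2): e.g. UU·PP = UUPP.
The next term joins UUPPUUUUPPUUPPUUUUPPUUUUPP and UUPPUUUUPPUUPPUU.

UUPPUUUUPPUUPPUUUUPPUUUUPPUUPPUUUUPPUUPPUU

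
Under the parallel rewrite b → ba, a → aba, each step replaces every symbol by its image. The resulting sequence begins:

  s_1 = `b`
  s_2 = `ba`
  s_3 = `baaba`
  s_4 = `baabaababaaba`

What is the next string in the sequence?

baabaababaabaababaababaabaababaaba

Replace each of the 13 characters of baabaababaaba in place — ba aba aba ba aba aba ba aba ba aba aba ba aba — and concatenate.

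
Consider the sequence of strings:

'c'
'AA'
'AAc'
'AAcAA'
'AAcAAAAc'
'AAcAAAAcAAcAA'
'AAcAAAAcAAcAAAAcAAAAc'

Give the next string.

AAcAAAAcAAcAAAAcAAAAcAAcAAAAcAAcAA

This is a Fibonacci-style word recurrence s(k) = s(k−1)·s(k−2): e.g. AA·c = AAc.
Continuing: AAcAAAAcAAcAAAAcAAAAc · AAcAAAAcAAcAA gives term 8.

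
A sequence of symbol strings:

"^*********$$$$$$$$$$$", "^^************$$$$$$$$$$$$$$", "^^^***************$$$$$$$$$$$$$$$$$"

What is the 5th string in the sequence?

Each string has the form ^^{n-2} *^{3n} $^{3n+2}, where the shown terms are n = 3, 4, 5.
For term 5, n = 7, so the run lengths are 5, 21, 23.

^^^^^*********************$$$$$$$$$$$$$$$$$$$$$$$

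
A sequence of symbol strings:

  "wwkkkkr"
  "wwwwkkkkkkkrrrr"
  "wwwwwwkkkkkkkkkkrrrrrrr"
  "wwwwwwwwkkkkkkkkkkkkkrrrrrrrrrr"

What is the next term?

Term n consists of 2n w's, followed by 3n+1 k's, followed by 3n-2 r's (n = 1, 2, …).
Setting n = 5 gives 10, 16, 13 characters in each block.

wwwwwwwwwwkkkkkkkkkkkkkkkkrrrrrrrrrrrrr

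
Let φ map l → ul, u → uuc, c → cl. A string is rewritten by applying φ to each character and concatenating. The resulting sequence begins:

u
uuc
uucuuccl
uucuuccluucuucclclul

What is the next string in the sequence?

Rewriting the 20 symbols of uucuuccluucuucclclul one by one yields uuc uuc cl uuc uuc cl cl ul uuc uuc cl uuc uuc cl cl ul cl ul uuc ul; concatenated:

uucuuccluucuucclcluluucuuccluucuucclclulcluluucul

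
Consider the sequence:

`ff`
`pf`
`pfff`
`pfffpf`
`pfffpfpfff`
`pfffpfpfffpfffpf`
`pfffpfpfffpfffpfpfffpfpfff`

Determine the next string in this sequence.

pfffpfpfffpfffpfpfffpfpfffpfffpfpfffpfffpf

From term 3 onward, concatenate the last term with the second-to-last: pf·ff = pfff, pfff·pf = pfffpf, …
The next term joins pfffpfpfffpfffpfpfffpfpfff and pfffpfpfffpfffpf.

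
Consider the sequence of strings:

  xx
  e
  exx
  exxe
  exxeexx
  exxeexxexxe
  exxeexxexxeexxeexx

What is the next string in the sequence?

exxeexxexxeexxeexxexxeexxexxe

This is a Fibonacci-style word recurrence s(k) = s(k−1)·s(k−2): e.g. e·xx = exx.
So term 8 is exxeexxexxeexxeexx·exxeexxexxe.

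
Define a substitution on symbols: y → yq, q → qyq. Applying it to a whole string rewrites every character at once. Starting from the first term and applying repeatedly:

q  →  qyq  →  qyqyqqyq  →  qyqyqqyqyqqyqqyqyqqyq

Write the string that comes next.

Rewriting the 21 symbols of qyqyqqyqyqqyqqyqyqqyq one by one yields qyq yq qyq yq qyq qyq yq qyq yq qyq qyq yq qyq qyq yq qyq yq qyq qyq yq qyq; concatenated:

qyqyqqyqyqqyqqyqyqqyqyqqyqqyqyqqyqqyqyqqyqyqqyqqyqyqqyq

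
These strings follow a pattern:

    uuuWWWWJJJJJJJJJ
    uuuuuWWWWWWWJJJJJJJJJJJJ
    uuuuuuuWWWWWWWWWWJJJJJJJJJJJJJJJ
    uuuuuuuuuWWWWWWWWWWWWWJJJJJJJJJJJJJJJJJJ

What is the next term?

uuuuuuuuuuuWWWWWWWWWWWWWWWWJJJJJJJJJJJJJJJJJJJJJ

Each string has the form u^{2n-1} W^{3n-2} J^{3n+3}, where the shown terms are n = 2, 3, 4, 5.
Setting n = 6 gives 11, 16, 21 characters in each block.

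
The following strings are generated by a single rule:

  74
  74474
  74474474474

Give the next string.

Each string is two copies of the previous one joined by '4'.
Doubling 74474474474 with '4' between the halves:

74474474474474474474474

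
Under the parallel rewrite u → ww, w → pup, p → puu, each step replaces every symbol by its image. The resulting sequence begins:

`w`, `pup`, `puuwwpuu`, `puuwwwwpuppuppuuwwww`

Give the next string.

puuwwwwpuppuppuppuppuuwwpuupuuwwpuupuuwwwwpuppuppuppup

Applying the rule to each of the 20 symbols of puuwwwwpuppuppuuwwww gives the pieces puu ww ww pup pup pup pup puu ww puu puu ww puu puu ww ww pup pup pup pup, which concatenate to the answer.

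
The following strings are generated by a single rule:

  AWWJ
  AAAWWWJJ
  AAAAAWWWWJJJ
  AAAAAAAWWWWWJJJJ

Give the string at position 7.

Term n consists of 2n-1 A's, followed by n+1 W's, followed by n J's (n = 1, 2, …).
For term 7, n = 7, so the run lengths are 13, 8, 7.

AAAAAAAAAAAAAWWWWWWWWJJJJJJJ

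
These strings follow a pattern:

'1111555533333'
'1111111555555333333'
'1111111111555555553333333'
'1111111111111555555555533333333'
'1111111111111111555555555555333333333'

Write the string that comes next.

1111111111111111111555555555555553333333333

Each string has the form 1^{3n-2} 5^{2n} 3^{n+3}, where the shown terms are n = 2, 3, 4, 5, 6.
Setting n = 7 gives 19, 14, 10 characters in each block.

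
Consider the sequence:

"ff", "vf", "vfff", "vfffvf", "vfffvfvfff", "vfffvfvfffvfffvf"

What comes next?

vfffvfvfffvfffvfvfffvfvfff

This is a Fibonacci-style word recurrence s(k) = s(k−1)·s(k−2): e.g. vf·ff = vfff.
So term 7 is vfffvfvfffvfffvf·vfffvfvfff.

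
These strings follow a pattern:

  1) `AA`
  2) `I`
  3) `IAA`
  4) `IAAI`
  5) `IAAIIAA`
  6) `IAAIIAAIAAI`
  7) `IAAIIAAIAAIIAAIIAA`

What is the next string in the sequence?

From term 3 onward, concatenate the last term with the second-to-last: I·AA = IAA, IAA·I = IAAI, …
Continuing: IAAIIAAIAAIIAAIIAA · IAAIIAAIAAI gives term 8.

IAAIIAAIAAIIAAIIAAIAAIIAAIAAI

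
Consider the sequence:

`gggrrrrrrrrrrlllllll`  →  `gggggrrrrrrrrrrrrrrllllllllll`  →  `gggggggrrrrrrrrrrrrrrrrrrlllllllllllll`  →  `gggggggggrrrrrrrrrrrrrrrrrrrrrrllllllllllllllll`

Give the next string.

The n-th term is 2n-1 g's then 4n+2 r's then 3n+1 l's, where the shown terms are n = 2, 3, 4, 5.
At n = 6 the blocks have lengths 11, 26, 19.

gggggggggggrrrrrrrrrrrrrrrrrrrrrrrrrrlllllllllllllllllll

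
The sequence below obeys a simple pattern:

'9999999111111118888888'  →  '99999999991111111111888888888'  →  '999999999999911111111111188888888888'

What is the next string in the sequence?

9999999999999999111111111111118888888888888

Term n consists of 3n-2 9's, followed by 2n+2 1's, followed by 2n+1 8's, where the shown terms are n = 3, 4, 5.
For the next term, n = 6, so the run lengths are 16, 14, 13.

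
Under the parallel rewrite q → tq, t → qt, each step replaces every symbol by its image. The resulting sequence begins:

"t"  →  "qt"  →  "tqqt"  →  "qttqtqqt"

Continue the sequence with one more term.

tqqtqttqqttqtqqt

Expanding qttqtqqt: q→tq, t→qt, t→qt, q→tq, t→qt, q→tq, q→tq, t→qt. Concatenated: tq qt qt tq qt tq tq qt.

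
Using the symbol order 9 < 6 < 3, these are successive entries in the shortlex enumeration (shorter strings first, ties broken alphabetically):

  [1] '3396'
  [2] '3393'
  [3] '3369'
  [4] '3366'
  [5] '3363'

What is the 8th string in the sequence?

3333

Stepping forward 3 times from 3363: 3363 → 3339 → 3336, then the target.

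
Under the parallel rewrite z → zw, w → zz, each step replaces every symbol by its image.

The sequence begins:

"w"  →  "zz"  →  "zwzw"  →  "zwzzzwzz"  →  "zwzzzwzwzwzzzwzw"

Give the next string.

φ(zwzzzwzwzwzzzwzw) expands symbol-by-symbol to zw zz zw zw zw zz zw zz zw zz zw zw zw zz zw zz; joining the 16 pieces gives the next term.

zwzzzwzwzwzzzwzzzwzzzwzwzwzzzwzz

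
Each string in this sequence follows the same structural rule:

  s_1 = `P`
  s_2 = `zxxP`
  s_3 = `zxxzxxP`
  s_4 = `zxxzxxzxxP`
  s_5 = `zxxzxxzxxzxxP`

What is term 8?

The strings grow by a fixed prefix zxx each time.
From zxxzxxzxxzxxP, 3 further steps: zxxzxxzxxzxxP → zxxzxxzxxzxxzxxP → zxxzxxzxxzxxzxxzxxP → (answer).

zxxzxxzxxzxxzxxzxxzxxP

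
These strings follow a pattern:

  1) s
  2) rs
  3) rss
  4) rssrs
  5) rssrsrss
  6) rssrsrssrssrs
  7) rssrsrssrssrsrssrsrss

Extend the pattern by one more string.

rssrsrssrssrsrssrsrssrssrsrssrssrs

This is a Fibonacci-style word recurrence s(k) = s(k−1)·s(k−2): e.g. rs·s = rss.
So term 8 is rssrsrssrssrsrssrsrss·rssrsrssrssrs.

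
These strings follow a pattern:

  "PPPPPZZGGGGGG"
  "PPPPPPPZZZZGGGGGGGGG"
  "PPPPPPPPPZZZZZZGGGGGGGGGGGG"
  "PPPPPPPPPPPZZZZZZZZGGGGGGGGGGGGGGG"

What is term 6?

PPPPPPPPPPPPPPPZZZZZZZZZZZZGGGGGGGGGGGGGGGGGGGGG

Term n consists of 2n+1 P's, followed by 2n-2 Z's, followed by 3n G's, where the shown terms are n = 2, 3, 4, 5.
At n = 7 the blocks have lengths 15, 12, 21.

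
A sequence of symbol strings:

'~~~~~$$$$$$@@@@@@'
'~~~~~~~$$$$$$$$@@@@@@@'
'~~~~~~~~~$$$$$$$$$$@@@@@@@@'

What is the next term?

~~~~~~~~~~~$$$$$$$$$$$$@@@@@@@@@

Reading off run lengths: ~ runs 5, 7, 9; $ runs 6, 8, 10; @ runs 6, 7, 8 — each is linear in n, where the shown terms are n = 3, 4, 5.
At n = 6 the blocks have lengths 11, 12, 9.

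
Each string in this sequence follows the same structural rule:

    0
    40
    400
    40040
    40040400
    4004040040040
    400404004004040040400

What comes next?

From term 3 onward, concatenate the last term with the second-to-last: 40·0 = 400, 400·40 = 40040, …
Continuing: 400404004004040040400 · 4004040040040 gives term 8.

4004040040040400404004004040040040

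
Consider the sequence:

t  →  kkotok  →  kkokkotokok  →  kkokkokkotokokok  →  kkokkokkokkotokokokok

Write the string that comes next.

Each term wraps the previous one in kko on the left and ok on the right.
One more step from kkokkokkokkotokokokok gives the answer.

kkokkokkokkokkotokokokokok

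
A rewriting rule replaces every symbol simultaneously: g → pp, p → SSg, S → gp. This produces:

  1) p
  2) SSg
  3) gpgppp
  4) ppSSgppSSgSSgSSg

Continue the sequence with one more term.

Applying the rule to each of the 16 symbols of ppSSgppSSgSSgSSg gives the pieces SSg SSg gp gp pp SSg SSg gp gp pp gp gp pp gp gp pp, which concatenate to the answer.

SSgSSggpgpppSSgSSggpgpppgpgpppgpgppp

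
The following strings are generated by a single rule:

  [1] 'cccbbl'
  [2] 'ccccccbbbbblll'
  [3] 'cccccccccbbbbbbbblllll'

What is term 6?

The n-th term is 3n c's then 3n-1 b's then 2n-1 l's (n = 1, 2, …).
Setting n = 6 gives 18, 17, 11 characters in each block.

ccccccccccccccccccbbbbbbbbbbbbbbbbblllllllllll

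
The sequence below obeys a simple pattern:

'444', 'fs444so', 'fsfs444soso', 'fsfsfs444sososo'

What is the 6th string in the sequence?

fsfsfsfsfs444sososososo

Each term wraps the previous one in fs on the left and so on the right.
From fsfsfs444sososo, 2 further steps: fsfsfs444sososo → fsfsfsfs444sosososo → (answer).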